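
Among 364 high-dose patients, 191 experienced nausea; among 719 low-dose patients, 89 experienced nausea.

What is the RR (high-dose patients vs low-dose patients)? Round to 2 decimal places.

4.24

risk, high-dose patients = 191/364 = 0.5247
risk, low-dose patients = 89/719 = 0.1238
RR = 0.5247 / 0.1238 = 4.24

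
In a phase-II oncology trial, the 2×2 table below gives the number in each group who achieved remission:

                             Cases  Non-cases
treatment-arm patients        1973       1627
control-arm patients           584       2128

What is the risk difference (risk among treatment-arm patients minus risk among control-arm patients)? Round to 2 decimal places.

risk, treatment-arm patients = 1973/3600 = 0.5481
risk, control-arm patients = 584/2712 = 0.2153
risk difference = 0.5481 − 0.2153 = 0.33

RD = 0.33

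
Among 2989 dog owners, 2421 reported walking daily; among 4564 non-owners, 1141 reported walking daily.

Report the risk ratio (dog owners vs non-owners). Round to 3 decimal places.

3.240

risk, dog owners = 2421/2989 = 0.8100
risk, non-owners = 1141/4564 = 0.2500
RR = 0.8100 / 0.2500 = 3.240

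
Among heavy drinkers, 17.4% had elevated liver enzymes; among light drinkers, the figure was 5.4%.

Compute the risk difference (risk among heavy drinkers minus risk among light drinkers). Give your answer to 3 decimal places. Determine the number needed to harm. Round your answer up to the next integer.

risk difference = 0.1740 − 0.0540 = 0.120
absolute risk difference = 0.120000
1 / 0.120000 = 8.333 → round up → 9

RD = 0.120; NNH = 9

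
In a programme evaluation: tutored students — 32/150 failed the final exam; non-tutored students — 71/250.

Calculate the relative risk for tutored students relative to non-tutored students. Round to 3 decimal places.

risk, tutored students = 32/150 = 0.2133
risk, non-tutored students = 71/250 = 0.2840
RR = 0.2133 / 0.2840 = 0.751

RR ≈ 0.751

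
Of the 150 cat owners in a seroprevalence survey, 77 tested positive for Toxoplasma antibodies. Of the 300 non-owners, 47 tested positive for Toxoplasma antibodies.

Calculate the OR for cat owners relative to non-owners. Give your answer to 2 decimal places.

OR = (77 × 253) / (73 × 47) = 19481/3431 ≈ 5.68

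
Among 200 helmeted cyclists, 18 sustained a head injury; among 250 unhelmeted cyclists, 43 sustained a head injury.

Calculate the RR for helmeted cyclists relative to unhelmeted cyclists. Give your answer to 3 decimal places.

risk, helmeted cyclists = 18/200 = 0.0900
risk, unhelmeted cyclists = 43/250 = 0.1720
RR = 0.0900 / 0.1720 = 0.523

RR ≈ 0.523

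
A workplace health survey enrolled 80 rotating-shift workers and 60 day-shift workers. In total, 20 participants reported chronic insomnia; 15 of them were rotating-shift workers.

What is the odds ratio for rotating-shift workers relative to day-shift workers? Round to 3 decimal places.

2.538

rotating-shift workers without the outcome: 80 − 15 = 65
day-shift workers with the outcome: 20 − 15 = 5
day-shift workers without the outcome: 60 − 5 = 55
OR = (15 × 55) / (65 × 5) = 825/325 ≈ 2.538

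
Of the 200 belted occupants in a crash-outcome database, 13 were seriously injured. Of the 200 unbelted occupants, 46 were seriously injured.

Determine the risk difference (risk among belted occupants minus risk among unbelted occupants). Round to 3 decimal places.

risk, belted occupants = 13/200 = 0.0650
risk, unbelted occupants = 46/200 = 0.2300
risk difference = 0.0650 − 0.2300 = -0.165

-0.165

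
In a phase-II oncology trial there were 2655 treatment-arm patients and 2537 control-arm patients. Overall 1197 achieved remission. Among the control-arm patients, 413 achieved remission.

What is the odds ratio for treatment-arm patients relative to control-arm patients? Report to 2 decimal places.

OR ≈ 2.15

treatment-arm patients with the outcome: 1197 − 413 = 784
treatment-arm patients without the outcome: 2655 − 784 = 1871
control-arm patients without the outcome: 2537 − 413 = 2124
OR = (784 × 2124) / (1871 × 413) = 1665216/772723 ≈ 2.15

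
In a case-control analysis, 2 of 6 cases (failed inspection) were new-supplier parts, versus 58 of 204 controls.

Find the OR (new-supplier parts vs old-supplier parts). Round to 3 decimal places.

OR = (2 × 146) / (58 × 4) = 292/232 ≈ 1.259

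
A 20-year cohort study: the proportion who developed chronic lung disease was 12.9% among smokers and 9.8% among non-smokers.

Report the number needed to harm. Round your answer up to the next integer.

NNH: 33

absolute risk difference = 0.031000
1 / 0.031000 = 32.258 → round up → 33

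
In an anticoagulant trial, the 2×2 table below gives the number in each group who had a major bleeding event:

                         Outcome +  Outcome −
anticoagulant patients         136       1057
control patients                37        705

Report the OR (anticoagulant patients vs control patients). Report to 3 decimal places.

OR: 2.452

odds, anticoagulant patients = 136/1057 = 0.12867
odds, control patients = 37/705 = 0.05248
OR = 0.12867 / 0.05248 = 2.452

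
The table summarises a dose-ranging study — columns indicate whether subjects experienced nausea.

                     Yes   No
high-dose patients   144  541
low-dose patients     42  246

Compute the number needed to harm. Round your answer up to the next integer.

risk, high-dose patients = 144/685 = 0.210219
risk, low-dose patients = 42/288 = 0.145833
absolute risk difference = 0.064386
1 / 0.064386 = 15.531 → round up → 16

16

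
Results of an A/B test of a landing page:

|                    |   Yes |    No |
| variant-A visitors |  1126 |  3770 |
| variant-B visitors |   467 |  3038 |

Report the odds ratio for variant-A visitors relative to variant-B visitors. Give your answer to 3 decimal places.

OR = (1126 × 3038) / (3770 × 467) = 3420788/1760590 ≈ 1.943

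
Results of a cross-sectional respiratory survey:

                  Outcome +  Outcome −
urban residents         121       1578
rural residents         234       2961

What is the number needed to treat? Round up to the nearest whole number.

NNT = 495

risk, urban residents = 121/1699 = 0.071218
risk, rural residents = 234/3195 = 0.073239
absolute risk difference = 0.002021
1 / 0.002021 = 494.805 → round up → 495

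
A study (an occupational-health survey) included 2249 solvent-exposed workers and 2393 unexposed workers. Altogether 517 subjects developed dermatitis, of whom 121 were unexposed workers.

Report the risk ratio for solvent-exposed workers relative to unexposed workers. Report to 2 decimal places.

RR ≈ 3.48

solvent-exposed workers with the outcome: 517 − 121 = 396
solvent-exposed workers without the outcome: 2249 − 396 = 1853
unexposed workers without the outcome: 2393 − 121 = 2272
risk, solvent-exposed workers = 396/2249 = 0.1761
risk, unexposed workers = 121/2393 = 0.0506
RR = 0.1761 / 0.0506 = 3.48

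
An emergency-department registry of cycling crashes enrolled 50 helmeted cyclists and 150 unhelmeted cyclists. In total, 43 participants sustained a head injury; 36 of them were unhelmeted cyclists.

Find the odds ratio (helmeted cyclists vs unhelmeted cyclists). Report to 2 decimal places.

helmeted cyclists with the outcome: 43 − 36 = 7
helmeted cyclists without the outcome: 50 − 7 = 43
unhelmeted cyclists without the outcome: 150 − 36 = 114
OR = (7 × 114) / (43 × 36) = 798/1548 ≈ 0.52

OR: 0.52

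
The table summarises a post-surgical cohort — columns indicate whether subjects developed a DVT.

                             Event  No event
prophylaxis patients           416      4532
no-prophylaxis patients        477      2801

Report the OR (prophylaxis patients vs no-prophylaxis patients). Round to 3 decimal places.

0.539

odds, prophylaxis patients = 416/4532 = 0.0918
odds, no-prophylaxis patients = 477/2801 = 0.1703
OR = 0.0918 / 0.1703 = 0.539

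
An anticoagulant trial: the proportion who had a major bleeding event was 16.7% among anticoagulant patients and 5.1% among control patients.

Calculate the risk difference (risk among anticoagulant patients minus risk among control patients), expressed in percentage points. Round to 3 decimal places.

risk difference = 0.1670 − 0.0510 = 0.1160 → 11.600 percentage points

RD: 11.600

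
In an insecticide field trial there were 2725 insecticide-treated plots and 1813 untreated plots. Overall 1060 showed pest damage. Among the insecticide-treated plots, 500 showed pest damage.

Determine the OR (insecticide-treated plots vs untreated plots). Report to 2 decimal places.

OR: 0.50

insecticide-treated plots without the outcome: 2725 − 500 = 2225
untreated plots with the outcome: 1060 − 500 = 560
untreated plots without the outcome: 1813 − 560 = 1253
odds, insecticide-treated plots = 500/2225 = 0.2247
odds, untreated plots = 560/1253 = 0.4469
OR = 0.2247 / 0.4469 = 0.50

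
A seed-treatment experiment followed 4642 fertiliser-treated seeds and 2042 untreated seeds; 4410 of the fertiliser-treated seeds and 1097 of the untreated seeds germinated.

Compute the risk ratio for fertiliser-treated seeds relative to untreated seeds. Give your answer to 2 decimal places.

RR ≈ 1.77

risk, fertiliser-treated seeds = 4410/4642 = 0.9500
risk, untreated seeds = 1097/2042 = 0.5372
RR = 0.9500 / 0.5372 = 1.77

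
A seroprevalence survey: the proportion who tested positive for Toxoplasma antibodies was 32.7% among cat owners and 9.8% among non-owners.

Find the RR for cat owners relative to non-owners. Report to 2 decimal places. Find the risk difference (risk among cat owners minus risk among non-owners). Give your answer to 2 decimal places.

RR = 0.3270 / 0.0980 = 3.34
risk difference = 0.3270 − 0.0980 = 0.23

RR = 3.34; RD = 0.23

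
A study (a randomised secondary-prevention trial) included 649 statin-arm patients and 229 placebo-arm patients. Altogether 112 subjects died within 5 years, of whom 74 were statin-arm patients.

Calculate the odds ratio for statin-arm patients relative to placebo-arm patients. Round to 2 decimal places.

OR: 0.65

statin-arm patients without the outcome: 649 − 74 = 575
placebo-arm patients with the outcome: 112 − 74 = 38
placebo-arm patients without the outcome: 229 − 38 = 191
OR = (74 × 191) / (575 × 38) = 14134/21850 ≈ 0.65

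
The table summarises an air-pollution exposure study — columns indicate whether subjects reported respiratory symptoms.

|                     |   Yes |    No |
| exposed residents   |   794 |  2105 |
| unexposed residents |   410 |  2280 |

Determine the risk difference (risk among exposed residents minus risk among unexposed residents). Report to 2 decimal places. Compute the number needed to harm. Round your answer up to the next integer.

risk, exposed residents = 794/2899 = 0.2739
risk, unexposed residents = 410/2690 = 0.1524
risk difference = 0.2739 − 0.1524 = 0.12
absolute risk difference = 0.121471
1 / 0.121471 = 8.232 → round up → 9

RD = 0.12; NNH = 9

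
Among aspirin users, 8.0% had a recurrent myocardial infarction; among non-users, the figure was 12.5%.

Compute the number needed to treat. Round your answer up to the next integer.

absolute risk difference = 0.045000
1 / 0.045000 = 22.222 → round up → 23

23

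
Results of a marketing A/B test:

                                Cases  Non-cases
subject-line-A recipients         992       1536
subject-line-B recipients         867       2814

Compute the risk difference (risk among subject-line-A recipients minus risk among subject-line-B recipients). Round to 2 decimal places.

risk, subject-line-A recipients = 992/2528 = 0.3924
risk, subject-line-B recipients = 867/3681 = 0.2355
risk difference = 0.3924 − 0.2355 = 0.16

0.16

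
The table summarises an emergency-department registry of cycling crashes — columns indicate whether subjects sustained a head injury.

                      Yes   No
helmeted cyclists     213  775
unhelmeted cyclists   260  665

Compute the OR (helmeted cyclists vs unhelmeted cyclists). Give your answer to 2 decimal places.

OR = (213 × 665) / (775 × 260) = 141645/201500 ≈ 0.70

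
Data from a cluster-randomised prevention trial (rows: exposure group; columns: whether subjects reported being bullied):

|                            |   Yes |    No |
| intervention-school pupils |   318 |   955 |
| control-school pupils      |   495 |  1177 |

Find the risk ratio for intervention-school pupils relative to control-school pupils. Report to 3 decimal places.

risk, intervention-school pupils = 318/1273 = 0.2498
risk, control-school pupils = 495/1672 = 0.2961
RR = 0.2498 / 0.2961 = 0.844

RR = 0.844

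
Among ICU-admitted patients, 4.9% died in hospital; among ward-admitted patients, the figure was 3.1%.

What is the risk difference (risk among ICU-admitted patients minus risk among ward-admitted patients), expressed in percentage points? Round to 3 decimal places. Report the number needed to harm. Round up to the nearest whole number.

RD = 1.800; NNH = 56

risk difference = 0.04900 − 0.03100 = 0.01800 → 1.800 percentage points
absolute risk difference = 0.018000
1 / 0.018000 = 55.556 → round up → 56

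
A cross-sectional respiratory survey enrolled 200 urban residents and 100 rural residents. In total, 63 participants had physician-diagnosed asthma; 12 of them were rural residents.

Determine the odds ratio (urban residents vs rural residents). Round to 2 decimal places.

2.51

urban residents with the outcome: 63 − 12 = 51
urban residents without the outcome: 200 − 51 = 149
rural residents without the outcome: 100 − 12 = 88
odds, urban residents = 51/149 = 0.3423
odds, rural residents = 12/88 = 0.1364
OR = 0.3423 / 0.1364 = 2.51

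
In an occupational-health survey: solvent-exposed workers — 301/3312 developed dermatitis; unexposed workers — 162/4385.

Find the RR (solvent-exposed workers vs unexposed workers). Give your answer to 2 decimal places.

RR = 2.46

risk, solvent-exposed workers = 301/3312 = 0.09088
risk, unexposed workers = 162/4385 = 0.03694
RR = 0.09088 / 0.03694 = 2.46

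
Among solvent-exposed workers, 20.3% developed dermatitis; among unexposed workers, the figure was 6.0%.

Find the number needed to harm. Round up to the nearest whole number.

NNH = 7

absolute risk difference = 0.143000
1 / 0.143000 = 6.993 → round up → 7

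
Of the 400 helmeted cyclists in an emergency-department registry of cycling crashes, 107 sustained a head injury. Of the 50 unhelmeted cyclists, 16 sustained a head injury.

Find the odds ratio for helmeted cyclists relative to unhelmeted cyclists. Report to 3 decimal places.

OR ≈ 0.776

odds, helmeted cyclists = 107/293 = 0.3652
odds, unhelmeted cyclists = 16/34 = 0.4706
OR = 0.3652 / 0.4706 = 0.776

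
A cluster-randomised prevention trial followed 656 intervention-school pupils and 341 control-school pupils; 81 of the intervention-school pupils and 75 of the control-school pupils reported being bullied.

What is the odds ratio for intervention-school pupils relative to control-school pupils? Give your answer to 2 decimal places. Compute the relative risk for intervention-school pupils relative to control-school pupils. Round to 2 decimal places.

OR = 0.50; RR = 0.56

OR = (81 × 266) / (575 × 75) = 21546/43125 ≈ 0.50
risk, intervention-school pupils = 81/656 = 0.1235
risk, control-school pupils = 75/341 = 0.2199
RR = 0.1235 / 0.2199 = 0.56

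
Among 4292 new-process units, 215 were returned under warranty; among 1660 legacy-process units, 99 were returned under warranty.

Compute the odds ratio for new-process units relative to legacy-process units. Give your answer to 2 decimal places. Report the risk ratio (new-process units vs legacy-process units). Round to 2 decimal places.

odds, new-process units = 215/4077 = 0.0527
odds, legacy-process units = 99/1561 = 0.0634
OR = 0.0527 / 0.0634 = 0.83
risk, new-process units = 215/4292 = 0.0501
risk, legacy-process units = 99/1660 = 0.0596
RR = 0.0501 / 0.0596 = 0.84

OR = 0.83; RR = 0.84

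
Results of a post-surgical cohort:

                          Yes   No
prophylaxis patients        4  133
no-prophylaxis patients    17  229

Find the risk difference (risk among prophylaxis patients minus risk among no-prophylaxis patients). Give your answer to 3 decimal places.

RD: -0.040

risk, prophylaxis patients = 4/137 = 0.02920
risk, no-prophylaxis patients = 17/246 = 0.06911
risk difference = 0.02920 − 0.06911 = -0.040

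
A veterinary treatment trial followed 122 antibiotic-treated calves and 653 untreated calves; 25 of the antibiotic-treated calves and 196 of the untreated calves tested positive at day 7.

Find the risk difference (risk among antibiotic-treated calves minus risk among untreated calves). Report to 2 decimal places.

-0.10

risk, antibiotic-treated calves = 25/122 = 0.2049
risk, untreated calves = 196/653 = 0.3002
risk difference = 0.2049 − 0.3002 = -0.10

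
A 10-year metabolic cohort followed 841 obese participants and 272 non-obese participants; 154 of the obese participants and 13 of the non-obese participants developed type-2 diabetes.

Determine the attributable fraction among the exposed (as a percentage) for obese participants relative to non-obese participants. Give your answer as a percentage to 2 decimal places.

risk, obese participants = 154/841 = 0.18312
risk, non-obese participants = 13/272 = 0.04779
AR% = (0.18312 − 0.04779) / 0.18312 = 0.7390 → 73.90%

AR% = 73.90%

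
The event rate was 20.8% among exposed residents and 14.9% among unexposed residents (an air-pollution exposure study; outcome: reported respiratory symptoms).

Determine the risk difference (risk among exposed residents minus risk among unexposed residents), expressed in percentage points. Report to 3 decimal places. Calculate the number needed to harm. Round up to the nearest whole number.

risk difference = 0.2080 − 0.1490 = 0.0590 → 5.900 percentage points
absolute risk difference = 0.059000
1 / 0.059000 = 16.949 → round up → 17

RD = 5.900; NNH = 17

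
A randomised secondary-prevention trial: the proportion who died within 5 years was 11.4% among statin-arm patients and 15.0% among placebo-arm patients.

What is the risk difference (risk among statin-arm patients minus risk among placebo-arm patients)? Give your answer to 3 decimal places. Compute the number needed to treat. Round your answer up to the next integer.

risk difference = 0.1140 − 0.1500 = -0.036
absolute risk difference = 0.036000
1 / 0.036000 = 27.778 → round up → 28

RD = -0.036; NNT = 28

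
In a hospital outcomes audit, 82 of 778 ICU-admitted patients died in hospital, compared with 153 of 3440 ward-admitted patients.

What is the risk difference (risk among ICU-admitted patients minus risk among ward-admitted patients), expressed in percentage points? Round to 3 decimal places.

RD: 6.092

risk, ICU-admitted patients = 82/778 = 0.10540
risk, ward-admitted patients = 153/3440 = 0.04448
risk difference = 0.10540 − 0.04448 = 0.06092 → 6.092 percentage points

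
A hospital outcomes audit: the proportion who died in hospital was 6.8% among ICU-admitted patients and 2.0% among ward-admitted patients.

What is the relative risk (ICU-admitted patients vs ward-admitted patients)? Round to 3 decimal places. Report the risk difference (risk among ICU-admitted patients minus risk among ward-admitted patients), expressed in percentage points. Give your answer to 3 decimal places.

RR = 0.06800 / 0.02000 = 3.400
risk difference = 0.06800 − 0.02000 = 0.04800 → 4.800 percentage points

RR = 3.400; RD = 4.800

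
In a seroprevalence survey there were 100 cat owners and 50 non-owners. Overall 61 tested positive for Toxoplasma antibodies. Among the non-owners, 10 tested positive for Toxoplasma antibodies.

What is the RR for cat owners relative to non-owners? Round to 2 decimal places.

2.55

cat owners with the outcome: 61 − 10 = 51
cat owners without the outcome: 100 − 51 = 49
non-owners without the outcome: 50 − 10 = 40
risk, cat owners = 51/100 = 0.5100
risk, non-owners = 10/50 = 0.2000
RR = 0.5100 / 0.2000 = 2.55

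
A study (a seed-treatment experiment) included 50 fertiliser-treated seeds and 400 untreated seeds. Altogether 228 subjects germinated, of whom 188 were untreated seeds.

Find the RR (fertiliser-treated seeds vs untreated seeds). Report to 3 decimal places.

fertiliser-treated seeds with the outcome: 228 − 188 = 40
fertiliser-treated seeds without the outcome: 50 − 40 = 10
untreated seeds without the outcome: 400 − 188 = 212
risk, fertiliser-treated seeds = 40/50 = 0.8000
risk, untreated seeds = 188/400 = 0.4700
RR = 0.8000 / 0.4700 = 1.702

1.702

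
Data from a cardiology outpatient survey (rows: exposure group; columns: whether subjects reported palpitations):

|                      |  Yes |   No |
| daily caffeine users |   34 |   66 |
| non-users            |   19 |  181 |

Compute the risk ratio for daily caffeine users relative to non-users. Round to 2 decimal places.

3.58

risk, daily caffeine users = 34/100 = 0.3400
risk, non-users = 19/200 = 0.0950
RR = 0.3400 / 0.0950 = 3.58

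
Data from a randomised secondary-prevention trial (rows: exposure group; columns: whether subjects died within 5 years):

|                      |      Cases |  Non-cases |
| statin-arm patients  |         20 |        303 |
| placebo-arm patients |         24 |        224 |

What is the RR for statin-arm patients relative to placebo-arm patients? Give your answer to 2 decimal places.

risk, statin-arm patients = 20/323 = 0.0619
risk, placebo-arm patients = 24/248 = 0.0968
RR = 0.0619 / 0.0968 = 0.64

RR ≈ 0.64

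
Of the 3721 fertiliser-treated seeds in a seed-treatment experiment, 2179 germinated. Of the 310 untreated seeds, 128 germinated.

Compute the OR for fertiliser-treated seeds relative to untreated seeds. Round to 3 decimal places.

OR = (2179 × 182) / (1542 × 128) = 396578/197376 ≈ 2.009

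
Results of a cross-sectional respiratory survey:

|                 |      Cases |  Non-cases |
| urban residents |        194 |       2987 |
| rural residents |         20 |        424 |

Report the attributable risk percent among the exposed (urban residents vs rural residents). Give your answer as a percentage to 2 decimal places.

risk, urban residents = 194/3181 = 0.06099
risk, rural residents = 20/444 = 0.04505
AR% = (0.06099 − 0.04505) / 0.06099 = 0.2614 → 26.14%

AR% ≈ 26.14%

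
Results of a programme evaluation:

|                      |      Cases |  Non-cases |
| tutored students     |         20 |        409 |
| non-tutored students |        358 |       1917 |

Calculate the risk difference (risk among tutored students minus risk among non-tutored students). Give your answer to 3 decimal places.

risk, tutored students = 20/429 = 0.04662
risk, non-tutored students = 358/2275 = 0.15736
risk difference = 0.04662 − 0.15736 = -0.111

-0.111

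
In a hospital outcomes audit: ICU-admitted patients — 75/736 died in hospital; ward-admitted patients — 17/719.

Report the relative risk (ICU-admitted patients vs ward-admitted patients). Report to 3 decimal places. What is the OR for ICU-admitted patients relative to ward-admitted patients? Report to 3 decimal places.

risk, ICU-admitted patients = 75/736 = 0.10190
risk, ward-admitted patients = 17/719 = 0.02364
RR = 0.10190 / 0.02364 = 4.310
odds, ICU-admitted patients = 75/661 = 0.11346
odds, ward-admitted patients = 17/702 = 0.02422
OR = 0.11346 / 0.02422 = 4.685

RR = 4.310; OR = 4.685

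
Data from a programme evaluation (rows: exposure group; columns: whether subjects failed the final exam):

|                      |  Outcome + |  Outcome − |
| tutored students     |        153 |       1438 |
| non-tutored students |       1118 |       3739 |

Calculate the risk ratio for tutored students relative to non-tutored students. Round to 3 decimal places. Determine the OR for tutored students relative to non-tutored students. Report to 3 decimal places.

RR = 0.418; OR = 0.356

risk, tutored students = 153/1591 = 0.0962
risk, non-tutored students = 1118/4857 = 0.2302
RR = 0.0962 / 0.2302 = 0.418
OR = (153 × 3739) / (1438 × 1118) = 572067/1607684 ≈ 0.356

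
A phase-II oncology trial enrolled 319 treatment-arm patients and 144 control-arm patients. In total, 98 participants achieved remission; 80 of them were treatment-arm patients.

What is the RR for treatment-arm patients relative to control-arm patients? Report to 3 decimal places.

2.006

treatment-arm patients without the outcome: 319 − 80 = 239
control-arm patients with the outcome: 98 − 80 = 18
control-arm patients without the outcome: 144 − 18 = 126
risk, treatment-arm patients = 80/319 = 0.2508
risk, control-arm patients = 18/144 = 0.1250
RR = 0.2508 / 0.1250 = 2.006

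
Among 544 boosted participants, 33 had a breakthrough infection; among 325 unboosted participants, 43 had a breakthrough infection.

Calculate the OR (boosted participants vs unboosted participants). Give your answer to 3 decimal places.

odds, boosted participants = 33/511 = 0.0646
odds, unboosted participants = 43/282 = 0.1525
OR = 0.0646 / 0.1525 = 0.424

OR ≈ 0.424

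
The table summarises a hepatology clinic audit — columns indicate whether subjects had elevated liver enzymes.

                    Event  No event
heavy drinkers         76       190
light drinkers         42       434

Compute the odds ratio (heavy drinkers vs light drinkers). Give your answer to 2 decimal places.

odds, heavy drinkers = 76/190 = 0.4000
odds, light drinkers = 42/434 = 0.0968
OR = 0.4000 / 0.0968 = 4.13

4.13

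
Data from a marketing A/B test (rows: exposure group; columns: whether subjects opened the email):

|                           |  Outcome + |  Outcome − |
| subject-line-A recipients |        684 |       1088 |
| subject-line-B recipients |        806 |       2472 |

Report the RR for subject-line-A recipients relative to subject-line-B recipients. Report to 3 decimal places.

risk, subject-line-A recipients = 684/1772 = 0.3860
risk, subject-line-B recipients = 806/3278 = 0.2459
RR = 0.3860 / 0.2459 = 1.570

RR ≈ 1.570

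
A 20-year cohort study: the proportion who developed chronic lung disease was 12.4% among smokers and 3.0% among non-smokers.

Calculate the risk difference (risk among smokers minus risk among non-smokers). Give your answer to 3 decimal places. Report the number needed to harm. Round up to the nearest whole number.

RD = 0.094; NNH = 11

risk difference = 0.12400 − 0.03000 = 0.094
absolute risk difference = 0.094000
1 / 0.094000 = 10.638 → round up → 11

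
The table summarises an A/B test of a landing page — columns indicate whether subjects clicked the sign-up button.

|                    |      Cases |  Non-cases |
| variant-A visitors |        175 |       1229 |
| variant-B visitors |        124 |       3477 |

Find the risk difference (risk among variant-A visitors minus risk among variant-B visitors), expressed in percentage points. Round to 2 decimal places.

risk, variant-A visitors = 175/1404 = 0.12464
risk, variant-B visitors = 124/3601 = 0.03443
risk difference = 0.12464 − 0.03443 = 0.09021 → 9.02 percentage points

9.02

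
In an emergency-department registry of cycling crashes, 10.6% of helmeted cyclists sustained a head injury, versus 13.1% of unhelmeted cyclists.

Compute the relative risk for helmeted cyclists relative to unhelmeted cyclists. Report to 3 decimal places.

RR = 0.1060 / 0.1310 = 0.809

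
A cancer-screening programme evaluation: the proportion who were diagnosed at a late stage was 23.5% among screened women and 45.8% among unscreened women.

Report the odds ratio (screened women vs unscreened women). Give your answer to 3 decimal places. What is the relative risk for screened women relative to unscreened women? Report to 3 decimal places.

odds, screened women = 0.2350/0.7650 = 0.3072
odds, unscreened women = 0.4580/0.5420 = 0.8450
OR = 0.3072 / 0.8450 = 0.364
RR = 0.2350 / 0.4580 = 0.513

OR = 0.364; RR = 0.513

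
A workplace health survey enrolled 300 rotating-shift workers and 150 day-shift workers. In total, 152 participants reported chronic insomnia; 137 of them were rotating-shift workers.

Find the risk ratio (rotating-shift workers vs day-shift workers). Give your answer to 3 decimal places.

4.567

rotating-shift workers without the outcome: 300 − 137 = 163
day-shift workers with the outcome: 152 − 137 = 15
day-shift workers without the outcome: 150 − 15 = 135
risk, rotating-shift workers = 137/300 = 0.4567
risk, day-shift workers = 15/150 = 0.1000
RR = 0.4567 / 0.1000 = 4.567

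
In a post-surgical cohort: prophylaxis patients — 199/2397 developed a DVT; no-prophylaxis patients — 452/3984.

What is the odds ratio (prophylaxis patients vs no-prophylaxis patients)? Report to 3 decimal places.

OR = (199 × 3532) / (2198 × 452) = 702868/993496 ≈ 0.707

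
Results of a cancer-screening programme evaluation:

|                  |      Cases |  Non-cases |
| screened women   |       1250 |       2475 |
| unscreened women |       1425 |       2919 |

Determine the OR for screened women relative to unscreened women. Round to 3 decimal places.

OR = (1250 × 2919) / (2475 × 1425) = 3648750/3526875 ≈ 1.035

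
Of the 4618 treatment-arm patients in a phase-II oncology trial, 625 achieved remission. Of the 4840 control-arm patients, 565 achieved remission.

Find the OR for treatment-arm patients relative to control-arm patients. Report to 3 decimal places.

OR = (625 × 4275) / (3993 × 565) = 2671875/2256045 ≈ 1.184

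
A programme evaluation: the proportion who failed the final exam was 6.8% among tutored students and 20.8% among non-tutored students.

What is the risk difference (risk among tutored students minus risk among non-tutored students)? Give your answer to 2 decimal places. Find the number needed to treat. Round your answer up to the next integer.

RD = -0.14; NNT = 8

risk difference = 0.0680 − 0.2080 = -0.14
absolute risk difference = 0.140000
1 / 0.140000 = 7.143 → round up → 8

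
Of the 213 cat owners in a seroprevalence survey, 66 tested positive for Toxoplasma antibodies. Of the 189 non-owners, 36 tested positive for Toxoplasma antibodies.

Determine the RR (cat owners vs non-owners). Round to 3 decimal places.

1.627

risk, cat owners = 66/213 = 0.3099
risk, non-owners = 36/189 = 0.1905
RR = 0.3099 / 0.1905 = 1.627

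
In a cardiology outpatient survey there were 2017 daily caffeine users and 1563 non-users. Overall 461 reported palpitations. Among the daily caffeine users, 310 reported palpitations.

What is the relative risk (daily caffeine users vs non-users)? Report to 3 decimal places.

daily caffeine users without the outcome: 2017 − 310 = 1707
non-users with the outcome: 461 − 310 = 151
non-users without the outcome: 1563 − 151 = 1412
risk, daily caffeine users = 310/2017 = 0.1537
risk, non-users = 151/1563 = 0.0966
RR = 0.1537 / 0.0966 = 1.591

1.591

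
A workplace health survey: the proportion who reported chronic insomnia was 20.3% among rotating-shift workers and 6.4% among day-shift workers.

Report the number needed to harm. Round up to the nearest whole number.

NNH ≈ 8

absolute risk difference = 0.139000
1 / 0.139000 = 7.194 → round up → 8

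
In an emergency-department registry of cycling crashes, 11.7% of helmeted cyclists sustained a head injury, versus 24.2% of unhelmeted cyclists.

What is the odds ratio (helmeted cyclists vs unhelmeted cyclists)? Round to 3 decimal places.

OR: 0.415

odds, helmeted cyclists = 0.1170/0.8830 = 0.1325
odds, unhelmeted cyclists = 0.2420/0.7580 = 0.3193
OR = 0.1325 / 0.3193 = 0.415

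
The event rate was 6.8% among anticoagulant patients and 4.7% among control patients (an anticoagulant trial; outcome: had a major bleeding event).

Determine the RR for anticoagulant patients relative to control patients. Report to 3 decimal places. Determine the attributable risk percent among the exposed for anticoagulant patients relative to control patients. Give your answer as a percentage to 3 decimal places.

RR = 1.447; AR% = 30.882%

RR = 0.06800 / 0.04700 = 1.447
AR% = (0.06800 − 0.04700) / 0.06800 = 0.3088 → 30.882%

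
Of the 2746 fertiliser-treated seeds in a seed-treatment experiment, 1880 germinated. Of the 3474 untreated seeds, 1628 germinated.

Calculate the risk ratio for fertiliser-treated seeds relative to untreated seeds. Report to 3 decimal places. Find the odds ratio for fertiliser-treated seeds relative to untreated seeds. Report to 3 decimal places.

risk, fertiliser-treated seeds = 1880/2746 = 0.6846
risk, untreated seeds = 1628/3474 = 0.4686
RR = 0.6846 / 0.4686 = 1.461
OR = (1880 × 1846) / (866 × 1628) = 3470480/1409848 ≈ 2.462

RR = 1.461; OR = 2.462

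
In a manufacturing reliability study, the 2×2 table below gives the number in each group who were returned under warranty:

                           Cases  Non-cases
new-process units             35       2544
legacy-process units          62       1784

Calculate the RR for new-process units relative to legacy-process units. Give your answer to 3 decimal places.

RR ≈ 0.404

risk, new-process units = 35/2579 = 0.01357
risk, legacy-process units = 62/1846 = 0.03359
RR = 0.01357 / 0.03359 = 0.404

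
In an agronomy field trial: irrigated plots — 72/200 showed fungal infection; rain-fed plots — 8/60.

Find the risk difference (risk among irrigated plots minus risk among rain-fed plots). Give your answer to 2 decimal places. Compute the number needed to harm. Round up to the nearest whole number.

risk, irrigated plots = 72/200 = 0.3600
risk, rain-fed plots = 8/60 = 0.1333
risk difference = 0.3600 − 0.1333 = 0.23
absolute risk difference = 0.226667
1 / 0.226667 = 4.412 → round up → 5

RD = 0.23; NNH = 5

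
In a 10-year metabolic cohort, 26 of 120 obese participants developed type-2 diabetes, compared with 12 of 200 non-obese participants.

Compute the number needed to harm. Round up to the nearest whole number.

NNH: 7

risk, obese participants = 26/120 = 0.216667
risk, non-obese participants = 12/200 = 0.060000
absolute risk difference = 0.156667
1 / 0.156667 = 6.383 → round up → 7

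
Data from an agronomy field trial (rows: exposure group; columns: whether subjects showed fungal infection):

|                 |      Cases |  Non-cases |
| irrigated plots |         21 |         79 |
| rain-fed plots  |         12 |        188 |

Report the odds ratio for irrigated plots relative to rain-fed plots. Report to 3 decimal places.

OR = (21 × 188) / (79 × 12) = 3948/948 ≈ 4.165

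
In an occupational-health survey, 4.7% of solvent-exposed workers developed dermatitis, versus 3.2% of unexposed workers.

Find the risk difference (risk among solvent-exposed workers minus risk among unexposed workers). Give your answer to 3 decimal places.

risk difference = 0.04700 − 0.03200 = 0.015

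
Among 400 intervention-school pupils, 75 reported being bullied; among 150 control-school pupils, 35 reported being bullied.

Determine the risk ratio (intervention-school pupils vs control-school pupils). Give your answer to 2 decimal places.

RR ≈ 0.80

risk, intervention-school pupils = 75/400 = 0.1875
risk, control-school pupils = 35/150 = 0.2333
RR = 0.1875 / 0.2333 = 0.80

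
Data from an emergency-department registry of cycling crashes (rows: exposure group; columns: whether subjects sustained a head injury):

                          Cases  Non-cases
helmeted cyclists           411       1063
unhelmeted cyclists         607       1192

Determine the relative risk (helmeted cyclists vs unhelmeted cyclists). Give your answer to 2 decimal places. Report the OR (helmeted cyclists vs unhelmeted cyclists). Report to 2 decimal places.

risk, helmeted cyclists = 411/1474 = 0.2788
risk, unhelmeted cyclists = 607/1799 = 0.3374
RR = 0.2788 / 0.3374 = 0.83
odds, helmeted cyclists = 411/1063 = 0.3866
odds, unhelmeted cyclists = 607/1192 = 0.5092
OR = 0.3866 / 0.5092 = 0.76

RR = 0.83; OR = 0.76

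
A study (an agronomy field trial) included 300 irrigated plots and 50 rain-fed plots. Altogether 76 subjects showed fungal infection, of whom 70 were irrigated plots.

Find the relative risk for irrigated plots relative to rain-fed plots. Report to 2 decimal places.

1.94

irrigated plots without the outcome: 300 − 70 = 230
rain-fed plots with the outcome: 76 − 70 = 6
rain-fed plots without the outcome: 50 − 6 = 44
risk, irrigated plots = 70/300 = 0.2333
risk, rain-fed plots = 6/50 = 0.1200
RR = 0.2333 / 0.1200 = 1.94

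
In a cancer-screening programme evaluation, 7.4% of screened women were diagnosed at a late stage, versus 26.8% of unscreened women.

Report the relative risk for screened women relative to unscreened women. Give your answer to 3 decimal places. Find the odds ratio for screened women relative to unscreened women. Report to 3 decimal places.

RR = 0.276; OR = 0.218

RR = 0.0740 / 0.2680 = 0.276
odds, screened women = 0.0740/0.9260 = 0.0799
odds, unscreened women = 0.2680/0.7320 = 0.3661
OR = 0.0799 / 0.3661 = 0.218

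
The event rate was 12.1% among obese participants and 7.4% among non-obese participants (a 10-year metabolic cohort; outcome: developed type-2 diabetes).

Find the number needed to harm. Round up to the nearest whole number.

NNH ≈ 22

absolute risk difference = 0.047000
1 / 0.047000 = 21.277 → round up → 22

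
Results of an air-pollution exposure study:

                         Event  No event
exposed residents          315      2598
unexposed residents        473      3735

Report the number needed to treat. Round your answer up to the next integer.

risk, exposed residents = 315/2913 = 0.108136
risk, unexposed residents = 473/4208 = 0.112405
absolute risk difference = 0.004269
1 / 0.004269 = 234.247 → round up → 235

235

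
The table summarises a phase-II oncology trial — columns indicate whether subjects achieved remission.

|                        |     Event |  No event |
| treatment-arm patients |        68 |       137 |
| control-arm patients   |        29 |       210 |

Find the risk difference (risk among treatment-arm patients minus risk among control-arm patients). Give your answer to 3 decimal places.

RD: 0.210

risk, treatment-arm patients = 68/205 = 0.3317
risk, control-arm patients = 29/239 = 0.1213
risk difference = 0.3317 − 0.1213 = 0.210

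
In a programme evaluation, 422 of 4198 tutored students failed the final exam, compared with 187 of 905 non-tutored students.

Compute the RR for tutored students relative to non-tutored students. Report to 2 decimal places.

RR ≈ 0.49

risk, tutored students = 422/4198 = 0.1005
risk, non-tutored students = 187/905 = 0.2066
RR = 0.1005 / 0.2066 = 0.49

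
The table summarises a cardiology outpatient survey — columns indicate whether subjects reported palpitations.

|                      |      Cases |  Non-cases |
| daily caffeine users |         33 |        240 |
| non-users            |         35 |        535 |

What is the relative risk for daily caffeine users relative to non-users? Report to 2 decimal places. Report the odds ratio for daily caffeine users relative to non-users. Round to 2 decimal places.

risk, daily caffeine users = 33/273 = 0.1209
risk, non-users = 35/570 = 0.0614
RR = 0.1209 / 0.0614 = 1.97
OR = (33 × 535) / (240 × 35) = 17655/8400 ≈ 2.10

RR = 1.97; OR = 2.10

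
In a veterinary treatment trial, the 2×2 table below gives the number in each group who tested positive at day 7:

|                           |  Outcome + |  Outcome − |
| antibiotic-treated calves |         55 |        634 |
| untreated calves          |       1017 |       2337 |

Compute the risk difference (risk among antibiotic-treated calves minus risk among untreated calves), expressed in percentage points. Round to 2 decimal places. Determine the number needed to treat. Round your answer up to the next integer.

RD = -22.34; NNT = 5

risk, antibiotic-treated calves = 55/689 = 0.0798
risk, untreated calves = 1017/3354 = 0.3032
risk difference = 0.0798 − 0.3032 = -0.2234 → -22.34 percentage points
absolute risk difference = 0.223394
1 / 0.223394 = 4.476 → round up → 5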